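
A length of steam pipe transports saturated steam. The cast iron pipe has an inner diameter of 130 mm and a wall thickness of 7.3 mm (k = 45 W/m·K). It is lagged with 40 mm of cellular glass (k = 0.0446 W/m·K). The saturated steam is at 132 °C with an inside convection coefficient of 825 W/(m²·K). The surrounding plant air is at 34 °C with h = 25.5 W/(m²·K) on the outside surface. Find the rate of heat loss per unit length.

For a radial system each layer contributes R = ln(r_out/r_in)/(2πkL); films add R = 1/(hA).
R_inner film = 1/(h_i·2πr₁L) = 1/(825×2π×0.065×1) = 0.002968 K/W
R_cast iron pipe wall = ln(72.3/65)/(2π×45×1) = 3.764×10^-4 K/W
R_cellular glass = ln(112.3/72.3)/(2π×0.0446×1) = 1.571 K/W
R_outer film = 1/(h_o·2πr_oL) = 1/(25.5×2π×0.1123×1) = 0.05558 K/W
R_total = 1.63 K/W
Q = ΔT/R_total = 98/1.63

q′ ≈ 60.1 W/m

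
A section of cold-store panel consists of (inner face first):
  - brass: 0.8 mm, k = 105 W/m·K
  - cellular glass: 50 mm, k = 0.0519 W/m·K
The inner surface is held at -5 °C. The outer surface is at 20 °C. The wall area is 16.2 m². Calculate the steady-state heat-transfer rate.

Q ≈ 420 W

Model the wall as resistances in series:
R_brass = L/(kA) = 0.0008/(105×16.2) = 4.703×10^-7 K/W
R_cellular glass = L/(kA) = 0.05/(0.0519×16.2) = 0.05947 K/W
R_total = 0.05947 K/W
Q = ΔT / R_total = 25 / 0.05947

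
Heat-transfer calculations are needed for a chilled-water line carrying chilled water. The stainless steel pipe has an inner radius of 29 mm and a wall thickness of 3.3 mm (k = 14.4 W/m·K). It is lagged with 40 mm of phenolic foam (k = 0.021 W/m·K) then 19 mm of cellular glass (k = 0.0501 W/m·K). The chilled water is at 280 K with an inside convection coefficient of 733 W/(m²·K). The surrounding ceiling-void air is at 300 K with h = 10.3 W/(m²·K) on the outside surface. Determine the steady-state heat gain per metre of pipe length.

q′ ≈ 2.85 W/m

Cylindrical conduction, so R = ln(r₂/r₁)/(2πkL) per layer, in series:
R_inner film = 1/(h_i·2πr₁L) = 1/(733×2π×0.029×1) = 0.007487 K/W
R_stainless steel pipe wall = ln(32.3/29)/(2π×14.4×1) = 0.001191 K/W
R_phenolic foam = ln(72.3/32.3)/(2π×0.021×1) = 6.107 K/W
R_cellular glass = ln(91.3/72.3)/(2π×0.0501×1) = 0.7412 K/W
R_outer film = 1/(h_o·2πr_oL) = 1/(10.3×2π×0.0913×1) = 0.1692 K/W
R_total = 7.026 K/W
Q = ΔT/R_total = 20/7.026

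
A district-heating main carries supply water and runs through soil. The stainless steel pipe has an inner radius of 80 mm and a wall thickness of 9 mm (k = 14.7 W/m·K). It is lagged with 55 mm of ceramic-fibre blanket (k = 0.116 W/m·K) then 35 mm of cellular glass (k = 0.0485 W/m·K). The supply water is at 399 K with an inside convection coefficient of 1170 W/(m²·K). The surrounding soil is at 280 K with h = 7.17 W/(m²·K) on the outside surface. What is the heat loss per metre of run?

For a radial system each layer contributes R = ln(r_out/r_in)/(2πkL); films add R = 1/(hA).
R_inner film = 1/(h_i·2πr₁L) = 1/(1170×2π×0.08×1) = 0.0017 K/W
R_stainless steel pipe wall = ln(89/80)/(2π×14.7×1) = 0.001154 K/W
R_ceramic-fibre blanket = ln(144/89)/(2π×0.116×1) = 0.6602 K/W
R_cellular glass = ln(179/144)/(2π×0.0485×1) = 0.714 K/W
R_outer film = 1/(h_o·2πr_oL) = 1/(7.17×2π×0.179×1) = 0.124 K/W
R_total = 1.501 K/W
Q = ΔT/R_total = 119/1.501

q′ ≈ 79.3 W/m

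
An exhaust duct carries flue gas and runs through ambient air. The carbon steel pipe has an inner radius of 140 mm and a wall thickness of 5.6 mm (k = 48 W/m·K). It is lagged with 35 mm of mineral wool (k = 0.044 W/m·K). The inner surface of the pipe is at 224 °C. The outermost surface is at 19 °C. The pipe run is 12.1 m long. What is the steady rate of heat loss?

Q ≈ 3180 W

Radial resistances (cylindrical: R_cond = ln(r_o/r_i)/(2πkL), R_conv = 1/(h·2πrL)):
R_carbon steel pipe wall = ln(145.6/140)/(2π×48×12.1) = 1.075×10^-5 K/W
R_mineral wool = ln(180.6/145.6)/(2π×0.044×12.1) = 0.0644 K/W
R_total = 0.06441 K/W
Q = ΔT/R_total = 205/0.06441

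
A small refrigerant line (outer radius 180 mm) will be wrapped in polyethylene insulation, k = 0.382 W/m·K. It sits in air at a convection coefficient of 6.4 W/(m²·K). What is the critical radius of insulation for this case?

For a cylinder r_cr = k/h = 0.382/6.4
r_cr = 59.7 mm; since the bare radius (180 mm) is above r_cr, any added insulation will reduce heat loss.

r_cr ≈ 59.7 mm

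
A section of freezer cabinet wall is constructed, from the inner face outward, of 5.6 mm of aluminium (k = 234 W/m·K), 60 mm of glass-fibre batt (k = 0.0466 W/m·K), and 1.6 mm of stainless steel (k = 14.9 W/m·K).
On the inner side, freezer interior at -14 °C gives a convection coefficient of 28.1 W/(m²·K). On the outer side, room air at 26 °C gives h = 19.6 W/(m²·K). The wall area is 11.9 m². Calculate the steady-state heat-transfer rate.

Series thermal resistances:
R_inner film = 1/(h_i·A) = 1/(28.1×11.9) = 0.002991 K/W
R_aluminium = L/(kA) = 0.0056/(234×11.9) = 2.011×10^-6 K/W
R_glass-fibre batt = L/(kA) = 0.06/(0.0466×11.9) = 0.1082 K/W
R_stainless steel = L/(kA) = 0.0016/(14.9×11.9) = 9.024×10^-6 K/W
R_outer film = 1/(h_o·A) = 1/(19.6×11.9) = 0.004287 K/W
R_total = 0.1155 K/W
Q = ΔT / R_total = 40 / 0.1155

Q ≈ 346 W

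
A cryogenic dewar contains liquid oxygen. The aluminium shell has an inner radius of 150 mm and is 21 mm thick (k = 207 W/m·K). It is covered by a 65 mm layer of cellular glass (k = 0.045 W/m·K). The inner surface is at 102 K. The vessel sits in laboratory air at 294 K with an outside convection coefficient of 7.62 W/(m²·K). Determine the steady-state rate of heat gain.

Spherical conduction: R = (1/r_in − 1/r_out)/(4πk) per layer; series-sum.
R_aluminium shell = (1/0.15 − 1/0.171)/(4π×207) = 3.147×10^-4 K/W
R_cellular glass = (1/0.171 − 1/0.236)/(4π×0.045) = 2.848 K/W
R_outer film = 1/(h·4πr_o²) = 1/(7.62×4π×0.236²) = 0.1875 K/W
R_total = 3.036 K/W
Q = ΔT/R_total = 192/3.036

Q ≈ 63.2 W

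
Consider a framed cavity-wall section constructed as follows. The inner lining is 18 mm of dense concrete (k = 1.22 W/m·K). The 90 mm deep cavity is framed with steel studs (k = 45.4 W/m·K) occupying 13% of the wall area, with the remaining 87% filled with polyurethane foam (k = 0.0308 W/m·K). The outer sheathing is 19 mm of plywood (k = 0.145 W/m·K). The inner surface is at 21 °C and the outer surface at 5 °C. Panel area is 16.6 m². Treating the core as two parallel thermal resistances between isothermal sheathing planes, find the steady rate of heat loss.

Q ≈ 1650 W

Sheathing layers in series; stud and cavity paths in parallel between them.
R_inner = 0.018/(1.22×16.6) = 8.888×10^-4 K/W
R_stud  = 0.09/(45.4×0.13×16.6) = 9.186×10^-4 K/W
R_cav   = 0.09/(0.0308×0.87×16.6) = 0.2023 K/W
1/R_core = 1/R_stud + 1/R_cav → R_core = 9.145×10^-4 K/W
R_outer = 0.019/(0.145×16.6) = 0.007894 K/W
R_total = 0.009697 K/W
Q = ΔT/R_total = 16/0.009697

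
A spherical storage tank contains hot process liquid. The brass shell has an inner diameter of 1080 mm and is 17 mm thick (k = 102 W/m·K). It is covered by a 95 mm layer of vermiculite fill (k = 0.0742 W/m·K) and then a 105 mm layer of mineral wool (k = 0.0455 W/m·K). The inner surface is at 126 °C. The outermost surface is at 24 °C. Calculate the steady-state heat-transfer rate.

Spherical conduction: R = (1/r_in − 1/r_out)/(4πk) per layer; series-sum.
R_brass shell = (1/0.54 − 1/0.557)/(4π×102) = 4.41×10^-5 K/W
R_vermiculite fill = (1/0.557 − 1/0.652)/(4π×0.0742) = 0.2805 K/W
R_mineral wool = (1/0.652 − 1/0.757)/(4π×0.0455) = 0.3721 K/W
R_total = 0.6527 K/W
Q = ΔT/R_total = 102/0.6527

Q ≈ 156 W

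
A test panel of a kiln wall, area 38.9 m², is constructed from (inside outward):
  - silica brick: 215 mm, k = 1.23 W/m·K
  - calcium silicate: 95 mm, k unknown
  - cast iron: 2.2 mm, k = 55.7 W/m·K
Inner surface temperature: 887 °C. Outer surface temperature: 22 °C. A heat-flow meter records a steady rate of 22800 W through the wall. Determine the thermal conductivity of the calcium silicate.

k ≈ 0.073 W/(m·K)

Treating each layer as a thermal resistance in series:
R_silica brick = L/(kA) = 0.215/(1.23×38.9) = 0.004493 K/W
R_cast iron = L/(kA) = 0.0022/(55.7×38.9) = 1.015×10^-6 K/W
Sum of known resistances R_other = 0.004495 K/W
Total R = ΔT/Q = 865/22800 = 0.03794 K/W
R_calcium silicate = R_total − R_other = 0.03344 K/W
k = L/(R·A) = 0.095/(0.03344×38.9)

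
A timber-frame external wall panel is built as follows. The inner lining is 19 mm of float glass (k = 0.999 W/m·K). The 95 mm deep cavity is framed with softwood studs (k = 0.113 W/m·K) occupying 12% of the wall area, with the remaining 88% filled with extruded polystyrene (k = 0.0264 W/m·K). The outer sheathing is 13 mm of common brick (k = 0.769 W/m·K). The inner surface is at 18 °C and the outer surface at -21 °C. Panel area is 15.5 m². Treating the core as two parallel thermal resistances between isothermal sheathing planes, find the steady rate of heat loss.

Sheathing layers in series; stud and cavity paths in parallel between them.
R_inner = 0.019/(0.999×15.5) = 0.001227 K/W
R_stud  = 0.095/(0.113×0.12×15.5) = 0.452 K/W
R_cav   = 0.095/(0.0264×0.88×15.5) = 0.2638 K/W
1/R_core = 1/R_stud + 1/R_cav → R_core = 0.1666 K/W
R_outer = 0.013/(0.769×15.5) = 0.001091 K/W
R_total = 0.1689 K/W
Q = ΔT/R_total = 39/0.1689

Q ≈ 231 W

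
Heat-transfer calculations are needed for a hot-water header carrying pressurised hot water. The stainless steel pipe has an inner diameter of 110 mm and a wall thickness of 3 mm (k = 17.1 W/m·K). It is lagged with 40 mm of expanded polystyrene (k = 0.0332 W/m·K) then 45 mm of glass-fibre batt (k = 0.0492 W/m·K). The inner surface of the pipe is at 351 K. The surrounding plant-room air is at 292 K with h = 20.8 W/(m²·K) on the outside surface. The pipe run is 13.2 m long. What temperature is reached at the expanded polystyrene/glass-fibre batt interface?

Treating each annulus and film as a series resistance:
R_stainless steel pipe wall = ln(58/55)/(2π×17.1×13.2) = 3.745×10^-5 K/W
R_expanded polystyrene = ln(98/58)/(2π×0.0332×13.2) = 0.1905 K/W
R_glass-fibre batt = ln(143/98)/(2π×0.0492×13.2) = 0.0926 K/W
R_outer film = 1/(h_o·2πr_oL) = 1/(20.8×2π×0.143×13.2) = 0.004054 K/W
R_total = 0.2872 K/W
Q = ΔT/R_total = 59/0.2872
Q = 205 W
T_interface = T_inner − Q·ΣR(inner→interface) = 351 − 205×0.1905

T ≈ 312 K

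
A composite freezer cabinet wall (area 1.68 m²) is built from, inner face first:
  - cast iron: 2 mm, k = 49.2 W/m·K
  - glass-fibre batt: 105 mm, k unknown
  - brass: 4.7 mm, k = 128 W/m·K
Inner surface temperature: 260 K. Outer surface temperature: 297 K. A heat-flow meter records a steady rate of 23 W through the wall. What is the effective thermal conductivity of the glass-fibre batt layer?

k ≈ 0.0389 W/(m·K)

Series thermal resistances:
R_cast iron = L/(kA) = 0.002/(49.2×1.68) = 2.42×10^-5 K/W
R_brass = L/(kA) = 0.0047/(128×1.68) = 2.186×10^-5 K/W
Sum of known resistances R_other = 4.605×10^-5 K/W
Total R = ΔT/Q = 37/23 = 1.609 K/W
R_glass-fibre batt = R_total − R_other = 1.609 K/W
k = L/(R·A) = 0.105/(1.609×1.68)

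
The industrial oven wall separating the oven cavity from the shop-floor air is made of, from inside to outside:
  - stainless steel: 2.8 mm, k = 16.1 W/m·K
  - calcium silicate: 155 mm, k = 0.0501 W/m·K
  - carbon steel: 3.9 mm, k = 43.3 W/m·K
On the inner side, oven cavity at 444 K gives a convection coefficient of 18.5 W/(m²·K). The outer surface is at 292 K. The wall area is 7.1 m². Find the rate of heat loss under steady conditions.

Q ≈ 343 W

Model the wall as resistances in series:
R_inner film = 1/(h_i·A) = 1/(18.5×7.1) = 0.007613 K/W
R_stainless steel = L/(kA) = 0.0028/(16.1×7.1) = 2.449×10^-5 K/W
R_calcium silicate = L/(kA) = 0.155/(0.0501×7.1) = 0.4357 K/W
R_carbon steel = L/(kA) = 0.0039/(43.3×7.1) = 1.269×10^-5 K/W
R_total = 0.4434 K/W
Q = ΔT / R_total = 152 / 0.4434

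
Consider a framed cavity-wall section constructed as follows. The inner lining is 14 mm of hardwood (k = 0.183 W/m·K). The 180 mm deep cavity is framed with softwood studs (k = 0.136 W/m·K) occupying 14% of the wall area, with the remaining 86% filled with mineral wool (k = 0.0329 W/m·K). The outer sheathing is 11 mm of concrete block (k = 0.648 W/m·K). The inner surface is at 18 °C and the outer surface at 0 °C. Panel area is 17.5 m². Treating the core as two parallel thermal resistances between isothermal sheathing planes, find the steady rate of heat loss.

Sheathing layers in series; stud and cavity paths in parallel between them.
R_inner = 0.014/(0.183×17.5) = 0.004372 K/W
R_stud  = 0.18/(0.136×0.14×17.5) = 0.5402 K/W
R_cav   = 0.18/(0.0329×0.86×17.5) = 0.3635 K/W
1/R_core = 1/R_stud + 1/R_cav → R_core = 0.2173 K/W
R_outer = 0.011/(0.648×17.5) = 9.7×10^-4 K/W
R_total = 0.2226 K/W
Q = ΔT/R_total = 18/0.2226

Q ≈ 80.8 W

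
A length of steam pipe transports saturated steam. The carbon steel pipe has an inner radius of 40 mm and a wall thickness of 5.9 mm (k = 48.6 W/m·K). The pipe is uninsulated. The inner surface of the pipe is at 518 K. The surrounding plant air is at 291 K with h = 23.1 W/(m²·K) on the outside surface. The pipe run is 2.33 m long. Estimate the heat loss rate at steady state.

Q ≈ 3510 W

For a radial system each layer contributes R = ln(r_out/r_in)/(2πkL); films add R = 1/(hA).
R_carbon steel pipe wall = ln(45.9/40)/(2π×48.6×2.33) = 1.934×10^-4 K/W
R_outer film = 1/(h_o·2πr_oL) = 1/(23.1×2π×0.0459×2.33) = 0.06442 K/W
R_total = 0.06462 K/W
Q = ΔT/R_total = 227/0.06462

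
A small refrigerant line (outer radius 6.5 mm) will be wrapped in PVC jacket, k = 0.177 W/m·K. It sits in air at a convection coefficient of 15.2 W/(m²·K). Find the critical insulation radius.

For a cylinder r_cr = k/h = 0.177/15.2
r_cr = 11.6 mm; since the bare radius (6.5 mm) is below r_cr, adding a thin layer of insulation will *increase* heat loss.

r_cr ≈ 11.6 mm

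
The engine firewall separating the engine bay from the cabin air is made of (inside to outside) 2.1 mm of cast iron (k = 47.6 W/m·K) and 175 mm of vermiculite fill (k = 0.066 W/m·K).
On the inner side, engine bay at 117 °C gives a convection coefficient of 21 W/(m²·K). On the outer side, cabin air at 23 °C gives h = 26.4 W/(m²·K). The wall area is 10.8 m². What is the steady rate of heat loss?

Q ≈ 371 W

Using the resistance-network approach (series):
R_inner film = 1/(h_i·A) = 1/(21×10.8) = 0.004409 K/W
R_cast iron = L/(kA) = 0.0021/(47.6×10.8) = 4.085×10^-6 K/W
R_vermiculite fill = L/(kA) = 0.175/(0.066×10.8) = 0.2455 K/W
R_outer film = 1/(h_o·A) = 1/(26.4×10.8) = 0.003507 K/W
R_total = 0.2534 K/W
Q = ΔT / R_total = 94 / 0.2534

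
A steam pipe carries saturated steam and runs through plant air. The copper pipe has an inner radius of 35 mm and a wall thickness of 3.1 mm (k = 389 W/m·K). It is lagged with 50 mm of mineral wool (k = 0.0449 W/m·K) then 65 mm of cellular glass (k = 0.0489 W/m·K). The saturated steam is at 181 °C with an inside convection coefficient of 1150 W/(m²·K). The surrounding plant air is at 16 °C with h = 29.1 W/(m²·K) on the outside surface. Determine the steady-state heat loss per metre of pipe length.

Treating each annulus and film as a series resistance:
R_inner film = 1/(h_i·2πr₁L) = 1/(1150×2π×0.035×1) = 0.003954 K/W
R_copper pipe wall = ln(38.1/35)/(2π×389×1) = 3.472×10^-5 K/W
R_mineral wool = ln(88.1/38.1)/(2π×0.0449×1) = 2.971 K/W
R_cellular glass = ln(153.1/88.1)/(2π×0.0489×1) = 1.799 K/W
R_outer film = 1/(h_o·2πr_oL) = 1/(29.1×2π×0.1531×1) = 0.03572 K/W
R_total = 4.81 K/W
Q = ΔT/R_total = 165/4.81

q′ ≈ 34.3 W/m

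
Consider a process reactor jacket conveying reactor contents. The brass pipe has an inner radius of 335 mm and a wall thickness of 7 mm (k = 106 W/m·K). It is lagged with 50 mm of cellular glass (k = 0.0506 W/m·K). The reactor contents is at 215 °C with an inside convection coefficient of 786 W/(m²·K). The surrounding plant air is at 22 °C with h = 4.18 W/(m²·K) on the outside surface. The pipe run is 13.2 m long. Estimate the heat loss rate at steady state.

Q ≈ 4830 W

For a radial system each layer contributes R = ln(r_out/r_in)/(2πkL); films add R = 1/(hA).
R_inner film = 1/(h_i·2πr₁L) = 1/(786×2π×0.335×13.2) = 4.579×10^-5 K/W
R_brass pipe wall = ln(342/335)/(2π×106×13.2) = 2.352×10^-6 K/W
R_cellular glass = ln(392/342)/(2π×0.0506×13.2) = 0.03251 K/W
R_outer film = 1/(h_o·2πr_oL) = 1/(4.18×2π×0.392×13.2) = 0.007358 K/W
R_total = 0.03992 K/W
Q = ΔT/R_total = 193/0.03992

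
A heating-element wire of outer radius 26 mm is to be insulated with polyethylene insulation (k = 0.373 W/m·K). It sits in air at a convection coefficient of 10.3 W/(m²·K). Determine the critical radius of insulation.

r_cr ≈ 36.2 mm

For a cylinder r_cr = k/h = 0.373/10.3
r_cr = 36.2 mm; since the bare radius (26 mm) is below r_cr, adding a thin layer of insulation will *increase* heat loss.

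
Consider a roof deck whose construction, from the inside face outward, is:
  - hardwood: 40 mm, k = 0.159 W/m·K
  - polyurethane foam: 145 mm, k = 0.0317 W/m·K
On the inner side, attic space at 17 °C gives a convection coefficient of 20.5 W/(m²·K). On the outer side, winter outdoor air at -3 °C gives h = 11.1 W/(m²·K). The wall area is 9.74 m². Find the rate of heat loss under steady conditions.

Series thermal resistances:
R_inner film = 1/(h_i·A) = 1/(20.5×9.74) = 0.005008 K/W
R_hardwood = L/(kA) = 0.04/(0.159×9.74) = 0.02583 K/W
R_polyurethane foam = L/(kA) = 0.145/(0.0317×9.74) = 0.4696 K/W
R_outer film = 1/(h_o·A) = 1/(11.1×9.74) = 0.009249 K/W
R_total = 0.5097 K/W
Q = ΔT / R_total = 20 / 0.5097

Q ≈ 39.2 W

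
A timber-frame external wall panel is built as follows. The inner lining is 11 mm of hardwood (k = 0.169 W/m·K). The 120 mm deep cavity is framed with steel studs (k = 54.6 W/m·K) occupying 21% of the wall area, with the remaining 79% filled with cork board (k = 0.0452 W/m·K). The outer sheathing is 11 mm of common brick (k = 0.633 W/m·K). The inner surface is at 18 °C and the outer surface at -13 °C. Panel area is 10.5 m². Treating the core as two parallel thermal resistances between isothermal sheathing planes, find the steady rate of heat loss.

Q ≈ 3500 W

Sheathing layers in series; stud and cavity paths in parallel between them.
R_inner = 0.011/(0.169×10.5) = 0.006199 K/W
R_stud  = 0.12/(54.6×0.21×10.5) = 9.967×10^-4 K/W
R_cav   = 0.12/(0.0452×0.79×10.5) = 0.3201 K/W
1/R_core = 1/R_stud + 1/R_cav → R_core = 9.936×10^-4 K/W
R_outer = 0.011/(0.633×10.5) = 0.001655 K/W
R_total = 0.008848 K/W
Q = ΔT/R_total = 31/0.008848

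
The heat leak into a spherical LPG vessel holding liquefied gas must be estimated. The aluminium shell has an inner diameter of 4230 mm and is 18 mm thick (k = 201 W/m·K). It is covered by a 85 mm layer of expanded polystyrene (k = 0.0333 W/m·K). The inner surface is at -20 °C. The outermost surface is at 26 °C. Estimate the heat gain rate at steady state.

Q ≈ 1070 W

For a spherical shell R = (1/r₁ − 1/r₂)/(4πk); film R = 1/(h·4πr²). In series:
R_aluminium shell = (1/2.115 − 1/2.133)/(4π×201) = 1.58×10^-6 K/W
R_expanded polystyrene = (1/2.133 − 1/2.218)/(4π×0.0333) = 0.04294 K/W
R_total = 0.04294 K/W
Q = ΔT/R_total = 46/0.04294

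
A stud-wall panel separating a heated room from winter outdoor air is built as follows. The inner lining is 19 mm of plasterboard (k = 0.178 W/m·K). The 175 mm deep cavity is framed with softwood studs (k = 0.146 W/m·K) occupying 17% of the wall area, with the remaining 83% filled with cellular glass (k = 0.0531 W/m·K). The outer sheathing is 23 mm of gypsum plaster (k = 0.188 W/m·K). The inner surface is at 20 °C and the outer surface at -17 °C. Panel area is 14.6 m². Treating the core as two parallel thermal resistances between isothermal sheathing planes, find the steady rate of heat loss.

Sheathing layers in series; stud and cavity paths in parallel between them.
R_inner = 0.019/(0.178×14.6) = 0.007311 K/W
R_stud  = 0.175/(0.146×0.17×14.6) = 0.4829 K/W
R_cav   = 0.175/(0.0531×0.83×14.6) = 0.272 K/W
1/R_core = 1/R_stud + 1/R_cav → R_core = 0.174 K/W
R_outer = 0.023/(0.188×14.6) = 0.008379 K/W
R_total = 0.1897 K/W
Q = ΔT/R_total = 37/0.1897

Q ≈ 195 W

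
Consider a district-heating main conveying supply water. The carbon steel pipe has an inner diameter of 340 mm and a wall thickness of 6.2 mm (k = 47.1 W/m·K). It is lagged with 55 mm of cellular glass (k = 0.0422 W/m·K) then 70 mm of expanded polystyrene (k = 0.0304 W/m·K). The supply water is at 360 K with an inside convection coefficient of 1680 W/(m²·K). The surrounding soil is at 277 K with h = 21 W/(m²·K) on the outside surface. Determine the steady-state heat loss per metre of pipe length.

q′ ≈ 34.1 W/m

For a radial system each layer contributes R = ln(r_out/r_in)/(2πkL); films add R = 1/(hA).
R_inner film = 1/(h_i·2πr₁L) = 1/(1680×2π×0.17×1) = 5.573×10^-4 K/W
R_carbon steel pipe wall = ln(176.2/170)/(2π×47.1×1) = 1.21×10^-4 K/W
R_cellular glass = ln(231.2/176.2)/(2π×0.0422×1) = 1.025 K/W
R_expanded polystyrene = ln(301.2/231.2)/(2π×0.0304×1) = 1.385 K/W
R_outer film = 1/(h_o·2πr_oL) = 1/(21×2π×0.3012×1) = 0.02516 K/W
R_total = 2.435 K/W
Q = ΔT/R_total = 83/2.435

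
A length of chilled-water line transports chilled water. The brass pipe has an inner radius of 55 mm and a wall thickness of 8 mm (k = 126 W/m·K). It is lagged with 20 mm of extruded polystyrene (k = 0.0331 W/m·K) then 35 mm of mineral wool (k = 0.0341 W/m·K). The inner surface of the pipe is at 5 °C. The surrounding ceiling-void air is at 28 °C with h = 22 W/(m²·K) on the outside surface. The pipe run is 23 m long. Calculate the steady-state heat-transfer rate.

Q ≈ 175 W

Radial resistances (cylindrical: R_cond = ln(r_o/r_i)/(2πkL), R_conv = 1/(h·2πrL)):
R_brass pipe wall = ln(63/55)/(2π×126×23) = 7.458×10^-6 K/W
R_extruded polystyrene = ln(83/63)/(2π×0.0331×23) = 0.05764 K/W
R_mineral wool = ln(118/83)/(2π×0.0341×23) = 0.0714 K/W
R_outer film = 1/(h_o·2πr_oL) = 1/(22×2π×0.118×23) = 0.002666 K/W
R_total = 0.1317 K/W
Q = ΔT/R_total = 23/0.1317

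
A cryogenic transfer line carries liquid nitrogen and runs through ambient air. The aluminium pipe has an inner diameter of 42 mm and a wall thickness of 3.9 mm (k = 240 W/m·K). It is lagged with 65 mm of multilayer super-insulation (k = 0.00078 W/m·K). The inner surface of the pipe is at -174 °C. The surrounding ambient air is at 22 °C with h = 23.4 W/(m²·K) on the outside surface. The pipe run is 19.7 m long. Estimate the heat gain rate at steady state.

Q ≈ 14.7 W

Radial resistances (cylindrical: R_cond = ln(r_o/r_i)/(2πkL), R_conv = 1/(h·2πrL)):
R_aluminium pipe wall = ln(24.9/21)/(2π×240×19.7) = 5.734×10^-6 K/W
R_multilayer super-insulation = ln(89.9/24.9)/(2π×0.00078×19.7) = 13.3 K/W
R_outer film = 1/(h_o·2πr_oL) = 1/(23.4×2π×0.0899×19.7) = 0.00384 K/W
R_total = 13.3 K/W
Q = ΔT/R_total = 196/13.3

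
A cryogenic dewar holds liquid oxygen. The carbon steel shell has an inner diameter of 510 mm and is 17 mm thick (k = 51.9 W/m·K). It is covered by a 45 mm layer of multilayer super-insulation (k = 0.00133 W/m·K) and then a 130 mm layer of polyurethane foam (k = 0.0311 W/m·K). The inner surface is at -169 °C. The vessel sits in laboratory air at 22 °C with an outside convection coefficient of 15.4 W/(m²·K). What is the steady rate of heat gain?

Q ≈ 5.68 W

For a spherical shell R = (1/r₁ − 1/r₂)/(4πk); film R = 1/(h·4πr²). In series:
R_carbon steel shell = (1/0.255 − 1/0.272)/(4π×51.9) = 3.758×10^-4 K/W
R_multilayer super-insulation = (1/0.272 − 1/0.317)/(4π×0.00133) = 31.23 K/W
R_polyurethane foam = (1/0.317 − 1/0.447)/(4π×0.0311) = 2.348 K/W
R_outer film = 1/(h·4πr_o²) = 1/(15.4×4π×0.447²) = 0.02586 K/W
R_total = 33.6 K/W
Q = ΔT/R_total = 191/33.6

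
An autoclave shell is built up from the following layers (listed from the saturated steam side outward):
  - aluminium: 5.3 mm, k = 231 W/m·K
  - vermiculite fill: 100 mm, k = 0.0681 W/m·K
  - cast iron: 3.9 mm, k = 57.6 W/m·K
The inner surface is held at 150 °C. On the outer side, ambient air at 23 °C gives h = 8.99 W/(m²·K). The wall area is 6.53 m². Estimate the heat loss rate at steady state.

Q ≈ 525 W

Treating each layer as a thermal resistance in series:
R_aluminium = L/(kA) = 0.0053/(231×6.53) = 3.514×10^-6 K/W
R_vermiculite fill = L/(kA) = 0.1/(0.0681×6.53) = 0.2249 K/W
R_cast iron = L/(kA) = 0.0039/(57.6×6.53) = 1.037×10^-5 K/W
R_outer film = 1/(h_o·A) = 1/(8.99×6.53) = 0.01703 K/W
R_total = 0.2419 K/W
Q = ΔT / R_total = 127 / 0.2419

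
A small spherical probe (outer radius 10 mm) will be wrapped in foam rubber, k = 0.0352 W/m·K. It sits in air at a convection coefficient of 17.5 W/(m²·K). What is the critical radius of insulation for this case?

r_cr ≈ 4.02 mm

For a sphere r_cr = 2k/h = 2×0.0352/17.5
r_cr = 4.02 mm; since the bare radius (10 mm) is above r_cr, any added insulation will reduce heat loss.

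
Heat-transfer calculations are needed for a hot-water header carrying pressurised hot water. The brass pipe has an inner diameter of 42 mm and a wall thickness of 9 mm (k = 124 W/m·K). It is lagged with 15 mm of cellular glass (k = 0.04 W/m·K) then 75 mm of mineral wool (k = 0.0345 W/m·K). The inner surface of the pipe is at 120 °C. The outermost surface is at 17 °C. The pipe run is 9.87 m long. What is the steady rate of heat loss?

Treating each annulus and film as a series resistance:
R_brass pipe wall = ln(30/21)/(2π×124×9.87) = 4.638×10^-5 K/W
R_cellular glass = ln(45/30)/(2π×0.04×9.87) = 0.1635 K/W
R_mineral wool = ln(120/45)/(2π×0.0345×9.87) = 0.4584 K/W
R_total = 0.6219 K/W
Q = ΔT/R_total = 103/0.6219

Q ≈ 166 W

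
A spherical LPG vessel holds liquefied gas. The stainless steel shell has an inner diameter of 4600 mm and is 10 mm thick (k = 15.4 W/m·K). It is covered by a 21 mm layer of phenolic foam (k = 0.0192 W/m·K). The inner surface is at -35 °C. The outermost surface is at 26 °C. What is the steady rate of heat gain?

Spherical conduction: R = (1/r_in − 1/r_out)/(4πk) per layer; series-sum.
R_stainless steel shell = (1/2.3 − 1/2.31)/(4π×15.4) = 9.726×10^-6 K/W
R_phenolic foam = (1/2.31 − 1/2.331)/(4π×0.0192) = 0.01616 K/W
R_total = 0.01617 K/W
Q = ΔT/R_total = 61/0.01617

Q ≈ 3770 W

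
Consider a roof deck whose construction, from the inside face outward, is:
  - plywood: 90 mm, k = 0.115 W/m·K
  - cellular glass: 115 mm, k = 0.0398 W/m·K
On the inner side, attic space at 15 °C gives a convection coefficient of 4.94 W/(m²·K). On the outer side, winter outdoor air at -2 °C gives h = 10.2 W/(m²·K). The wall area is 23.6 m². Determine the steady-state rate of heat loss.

Model the wall as resistances in series:
R_inner film = 1/(h_i·A) = 1/(4.94×23.6) = 0.008578 K/W
R_plywood = L/(kA) = 0.09/(0.115×23.6) = 0.03316 K/W
R_cellular glass = L/(kA) = 0.115/(0.0398×23.6) = 0.1224 K/W
R_outer film = 1/(h_o·A) = 1/(10.2×23.6) = 0.004154 K/W
R_total = 0.1683 K/W
Q = ΔT / R_total = 17 / 0.1683

Q ≈ 101 W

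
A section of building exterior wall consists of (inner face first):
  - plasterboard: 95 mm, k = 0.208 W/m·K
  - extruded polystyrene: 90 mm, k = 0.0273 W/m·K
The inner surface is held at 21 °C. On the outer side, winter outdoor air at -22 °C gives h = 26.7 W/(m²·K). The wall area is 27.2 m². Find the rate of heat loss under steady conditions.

Model the wall as resistances in series:
R_plasterboard = L/(kA) = 0.095/(0.208×27.2) = 0.01679 K/W
R_extruded polystyrene = L/(kA) = 0.09/(0.0273×27.2) = 0.1212 K/W
R_outer film = 1/(h_o·A) = 1/(26.7×27.2) = 0.001377 K/W
R_total = 0.1394 K/W
Q = ΔT / R_total = 43 / 0.1394

Q ≈ 309 W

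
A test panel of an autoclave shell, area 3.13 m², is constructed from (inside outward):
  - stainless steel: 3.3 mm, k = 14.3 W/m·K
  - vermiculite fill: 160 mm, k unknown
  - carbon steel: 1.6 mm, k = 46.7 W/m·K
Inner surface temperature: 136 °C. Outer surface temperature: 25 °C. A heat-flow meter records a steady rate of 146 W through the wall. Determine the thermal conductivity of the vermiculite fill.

Thermal resistances in series:
R_stainless steel = L/(kA) = 0.0033/(14.3×3.13) = 7.373×10^-5 K/W
R_carbon steel = L/(kA) = 0.0016/(46.7×3.13) = 1.095×10^-5 K/W
Sum of known resistances R_other = 8.467×10^-5 K/W
Total R = ΔT/Q = 111/146 = 0.7603 K/W
R_vermiculite fill = R_total − R_other = 0.7602 K/W
k = L/(R·A) = 0.16/(0.7602×3.13)

k ≈ 0.0672 W/(m·K)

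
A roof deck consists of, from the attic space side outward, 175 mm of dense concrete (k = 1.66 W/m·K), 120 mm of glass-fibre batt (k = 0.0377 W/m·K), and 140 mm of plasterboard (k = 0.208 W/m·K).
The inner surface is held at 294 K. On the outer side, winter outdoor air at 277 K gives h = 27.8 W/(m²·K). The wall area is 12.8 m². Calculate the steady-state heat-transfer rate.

Q ≈ 54.4 W

Thermal resistances in series:
R_dense concrete = L/(kA) = 0.175/(1.66×12.8) = 0.008236 K/W
R_glass-fibre batt = L/(kA) = 0.12/(0.0377×12.8) = 0.2487 K/W
R_plasterboard = L/(kA) = 0.14/(0.208×12.8) = 0.05258 K/W
R_outer film = 1/(h_o·A) = 1/(27.8×12.8) = 0.00281 K/W
R_total = 0.3123 K/W
Q = ΔT / R_total = 17 / 0.3123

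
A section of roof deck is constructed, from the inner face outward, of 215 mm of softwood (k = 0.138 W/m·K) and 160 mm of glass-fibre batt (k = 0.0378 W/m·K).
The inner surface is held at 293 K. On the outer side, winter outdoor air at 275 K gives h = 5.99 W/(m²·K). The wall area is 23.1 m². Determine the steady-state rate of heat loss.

Q ≈ 69.8 W

Series thermal resistances:
R_softwood = L/(kA) = 0.215/(0.138×23.1) = 0.06744 K/W
R_glass-fibre batt = L/(kA) = 0.16/(0.0378×23.1) = 0.1832 K/W
R_outer film = 1/(h_o·A) = 1/(5.99×23.1) = 0.007227 K/W
R_total = 0.2579 K/W
Q = ΔT / R_total = 18 / 0.2579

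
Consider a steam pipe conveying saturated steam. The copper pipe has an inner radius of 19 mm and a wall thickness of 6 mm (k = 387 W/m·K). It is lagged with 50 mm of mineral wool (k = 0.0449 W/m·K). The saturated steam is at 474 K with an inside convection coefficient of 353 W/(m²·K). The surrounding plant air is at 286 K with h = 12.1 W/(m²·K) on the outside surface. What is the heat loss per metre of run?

Cylindrical conduction, so R = ln(r₂/r₁)/(2πkL) per layer, in series:
R_inner film = 1/(h_i·2πr₁L) = 1/(353×2π×0.019×1) = 0.02373 K/W
R_copper pipe wall = ln(25/19)/(2π×387×1) = 1.129×10^-4 K/W
R_mineral wool = ln(75/25)/(2π×0.0449×1) = 3.894 K/W
R_outer film = 1/(h_o·2πr_oL) = 1/(12.1×2π×0.075×1) = 0.1754 K/W
R_total = 4.093 K/W
Q = ΔT/R_total = 188/4.093

q′ ≈ 45.9 W/m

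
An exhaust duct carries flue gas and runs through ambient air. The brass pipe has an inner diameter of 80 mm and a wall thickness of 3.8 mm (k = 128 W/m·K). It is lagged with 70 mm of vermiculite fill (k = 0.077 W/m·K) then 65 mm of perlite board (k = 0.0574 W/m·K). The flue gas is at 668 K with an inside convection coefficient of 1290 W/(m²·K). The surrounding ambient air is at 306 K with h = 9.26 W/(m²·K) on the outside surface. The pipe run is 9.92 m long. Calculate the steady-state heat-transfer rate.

Q ≈ 1080 W

Treating each annulus and film as a series resistance:
R_inner film = 1/(h_i·2πr₁L) = 1/(1290×2π×0.04×9.92) = 3.109×10^-4 K/W
R_brass pipe wall = ln(43.8/40)/(2π×128×9.92) = 1.138×10^-5 K/W
R_vermiculite fill = ln(113.8/43.8)/(2π×0.077×9.92) = 0.1989 K/W
R_perlite board = ln(178.8/113.8)/(2π×0.0574×9.92) = 0.1263 K/W
R_outer film = 1/(h_o·2πr_oL) = 1/(9.26×2π×0.1788×9.92) = 0.00969 K/W
R_total = 0.3352 K/W
Q = ΔT/R_total = 362/0.3352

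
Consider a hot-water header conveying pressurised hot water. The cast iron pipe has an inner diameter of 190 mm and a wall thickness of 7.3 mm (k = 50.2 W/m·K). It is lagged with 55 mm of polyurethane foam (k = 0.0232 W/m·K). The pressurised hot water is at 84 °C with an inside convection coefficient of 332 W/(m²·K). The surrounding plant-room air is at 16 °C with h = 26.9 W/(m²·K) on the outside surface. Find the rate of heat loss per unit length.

Cylindrical conduction, so R = ln(r₂/r₁)/(2πkL) per layer, in series:
R_inner film = 1/(h_i·2πr₁L) = 1/(332×2π×0.095×1) = 0.005046 K/W
R_cast iron pipe wall = ln(102.3/95)/(2π×50.2×1) = 2.347×10^-4 K/W
R_polyurethane foam = ln(157.3/102.3)/(2π×0.0232×1) = 2.952 K/W
R_outer film = 1/(h_o·2πr_oL) = 1/(26.9×2π×0.1573×1) = 0.03761 K/W
R_total = 2.994 K/W
Q = ΔT/R_total = 68/2.994

q′ ≈ 22.7 W/m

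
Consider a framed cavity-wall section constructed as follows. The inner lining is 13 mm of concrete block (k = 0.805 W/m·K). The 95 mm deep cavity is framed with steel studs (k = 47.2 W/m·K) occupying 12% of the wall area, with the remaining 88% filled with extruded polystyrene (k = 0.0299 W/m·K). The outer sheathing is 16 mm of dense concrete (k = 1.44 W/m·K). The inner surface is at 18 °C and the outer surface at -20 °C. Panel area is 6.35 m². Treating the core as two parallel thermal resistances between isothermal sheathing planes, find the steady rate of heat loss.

Q ≈ 5490 W

Sheathing layers in series; stud and cavity paths in parallel between them.
R_inner = 0.013/(0.805×6.35) = 0.002543 K/W
R_stud  = 0.095/(47.2×0.12×6.35) = 0.002641 K/W
R_cav   = 0.095/(0.0299×0.88×6.35) = 0.5686 K/W
1/R_core = 1/R_stud + 1/R_cav → R_core = 0.002629 K/W
R_outer = 0.016/(1.44×6.35) = 0.00175 K/W
R_total = 0.006922 K/W
Q = ΔT/R_total = 38/0.006922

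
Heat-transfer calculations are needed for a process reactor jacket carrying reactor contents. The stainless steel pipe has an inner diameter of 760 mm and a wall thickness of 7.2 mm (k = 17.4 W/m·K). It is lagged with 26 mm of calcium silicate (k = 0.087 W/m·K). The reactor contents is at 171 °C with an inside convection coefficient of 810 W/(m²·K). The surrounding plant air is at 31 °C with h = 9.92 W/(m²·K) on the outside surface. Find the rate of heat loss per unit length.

Treating each annulus and film as a series resistance:
R_inner film = 1/(h_i·2πr₁L) = 1/(810×2π×0.38×1) = 5.171×10^-4 K/W
R_stainless steel pipe wall = ln(387.2/380)/(2π×17.4×1) = 1.717×10^-4 K/W
R_calcium silicate = ln(413.2/387.2)/(2π×0.087×1) = 0.1189 K/W
R_outer film = 1/(h_o·2πr_oL) = 1/(9.92×2π×0.4132×1) = 0.03883 K/W
R_total = 0.1584 K/W
Q = ΔT/R_total = 140/0.1584

q′ ≈ 884 W/m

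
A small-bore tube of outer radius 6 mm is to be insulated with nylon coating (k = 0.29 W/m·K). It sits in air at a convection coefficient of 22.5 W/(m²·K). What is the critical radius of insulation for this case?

r_cr ≈ 12.9 mm

For a cylinder r_cr = k/h = 0.29/22.5
r_cr = 12.9 mm; since the bare radius (6 mm) is below r_cr, adding a thin layer of insulation will *increase* heat loss.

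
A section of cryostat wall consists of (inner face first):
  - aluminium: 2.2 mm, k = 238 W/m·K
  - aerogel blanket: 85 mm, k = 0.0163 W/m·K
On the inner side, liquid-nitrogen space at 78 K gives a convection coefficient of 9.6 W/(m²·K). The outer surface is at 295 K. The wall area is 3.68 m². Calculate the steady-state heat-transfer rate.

Q ≈ 150 W

Using the resistance-network approach (series):
R_inner film = 1/(h_i·A) = 1/(9.6×3.68) = 0.02831 K/W
R_aluminium = L/(kA) = 0.0022/(238×3.68) = 2.512×10^-6 K/W
R_aerogel blanket = L/(kA) = 0.085/(0.0163×3.68) = 1.417 K/W
R_total = 1.445 K/W
Q = ΔT / R_total = 217 / 1.445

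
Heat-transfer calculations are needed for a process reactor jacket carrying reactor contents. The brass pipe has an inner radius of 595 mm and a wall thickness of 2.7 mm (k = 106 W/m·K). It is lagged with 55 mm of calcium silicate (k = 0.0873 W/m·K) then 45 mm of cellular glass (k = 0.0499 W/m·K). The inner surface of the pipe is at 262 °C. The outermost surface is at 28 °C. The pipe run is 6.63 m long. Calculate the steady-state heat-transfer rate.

Q ≈ 4160 W

Per-layer cylindrical resistances, series-summed:
R_brass pipe wall = ln(597.7/595)/(2π×106×6.63) = 1.025×10^-6 K/W
R_calcium silicate = ln(652.7/597.7)/(2π×0.0873×6.63) = 0.02421 K/W
R_cellular glass = ln(697.7/652.7)/(2π×0.0499×6.63) = 0.03207 K/W
R_total = 0.05628 K/W
Q = ΔT/R_total = 234/0.05628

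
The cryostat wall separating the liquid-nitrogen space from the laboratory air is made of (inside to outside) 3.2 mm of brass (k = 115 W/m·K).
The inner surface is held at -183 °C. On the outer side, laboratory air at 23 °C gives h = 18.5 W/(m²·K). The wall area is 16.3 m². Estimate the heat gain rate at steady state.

Q ≈ 62100 W

Treating each layer as a thermal resistance in series:
R_brass = L/(kA) = 0.0032/(115×16.3) = 1.707×10^-6 K/W
R_outer film = 1/(h_o·A) = 1/(18.5×16.3) = 0.003316 K/W
R_total = 0.003318 K/W
Q = ΔT / R_total = 206 / 0.003318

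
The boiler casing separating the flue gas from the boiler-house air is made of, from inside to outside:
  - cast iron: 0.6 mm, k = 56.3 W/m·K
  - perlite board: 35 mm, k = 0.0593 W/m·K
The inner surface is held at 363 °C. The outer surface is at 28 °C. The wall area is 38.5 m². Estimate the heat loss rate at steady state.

Thermal resistances in series:
R_cast iron = L/(kA) = 0.0006/(56.3×38.5) = 2.768×10^-7 K/W
R_perlite board = L/(kA) = 0.035/(0.0593×38.5) = 0.01533 K/W
R_total = 0.01533 K/W
Q = ΔT / R_total = 335 / 0.01533

Q ≈ 21900 W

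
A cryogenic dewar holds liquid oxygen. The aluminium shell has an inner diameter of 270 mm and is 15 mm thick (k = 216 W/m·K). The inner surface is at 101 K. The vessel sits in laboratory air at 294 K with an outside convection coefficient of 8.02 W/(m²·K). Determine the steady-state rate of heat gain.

Q ≈ 437 W

For a spherical shell R = (1/r₁ − 1/r₂)/(4πk); film R = 1/(h·4πr²). In series:
R_aluminium shell = (1/0.135 − 1/0.15)/(4π×216) = 2.729×10^-4 K/W
R_outer film = 1/(h·4πr_o²) = 1/(8.02×4π×0.15²) = 0.441 K/W
R_total = 0.4413 K/W
Q = ΔT/R_total = 193/0.4413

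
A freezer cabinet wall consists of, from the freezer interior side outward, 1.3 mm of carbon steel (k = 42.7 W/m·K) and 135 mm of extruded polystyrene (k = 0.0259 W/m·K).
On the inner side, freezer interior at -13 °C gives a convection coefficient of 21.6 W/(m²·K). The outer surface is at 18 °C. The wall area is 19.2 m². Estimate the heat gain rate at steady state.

Q ≈ 113 W

Using the resistance-network approach (series):
R_inner film = 1/(h_i·A) = 1/(21.6×19.2) = 0.002411 K/W
R_carbon steel = L/(kA) = 0.0013/(42.7×19.2) = 1.586×10^-6 K/W
R_extruded polystyrene = L/(kA) = 0.135/(0.0259×19.2) = 0.2715 K/W
R_total = 0.2739 K/W
Q = ΔT / R_total = 31 / 0.2739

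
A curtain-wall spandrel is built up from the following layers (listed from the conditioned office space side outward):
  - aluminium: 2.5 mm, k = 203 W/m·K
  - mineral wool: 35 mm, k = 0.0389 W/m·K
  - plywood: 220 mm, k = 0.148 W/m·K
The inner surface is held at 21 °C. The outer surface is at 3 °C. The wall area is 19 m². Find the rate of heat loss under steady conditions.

Q ≈ 143 W

Model the wall as resistances in series:
R_aluminium = L/(kA) = 0.0025/(203×19) = 6.482×10^-7 K/W
R_mineral wool = L/(kA) = 0.035/(0.0389×19) = 0.04735 K/W
R_plywood = L/(kA) = 0.22/(0.148×19) = 0.07824 K/W
R_total = 0.1256 K/W
Q = ΔT / R_total = 18 / 0.1256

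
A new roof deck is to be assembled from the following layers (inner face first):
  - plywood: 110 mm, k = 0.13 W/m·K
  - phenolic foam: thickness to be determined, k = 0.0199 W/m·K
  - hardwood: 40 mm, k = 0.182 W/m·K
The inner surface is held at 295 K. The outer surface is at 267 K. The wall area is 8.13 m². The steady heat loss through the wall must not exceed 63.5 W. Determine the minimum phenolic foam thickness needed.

Treating each layer as a thermal resistance in series:
R_plywood = L/(kA) = 0.11/(0.13×8.13) = 0.1041 K/W
R_hardwood = L/(kA) = 0.04/(0.182×8.13) = 0.02703 K/W
Sum of the known resistances R_other = 0.1311 K/W
Required total resistance R_tot = ΔT/Q_allow = 28/63.5 = 0.4409 K/W
R_phenolic foam = R_tot − R_other = 0.3098 K/W
L = R·k·A = 0.3098×0.0199×8.13

L ≈ 50.1 mm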